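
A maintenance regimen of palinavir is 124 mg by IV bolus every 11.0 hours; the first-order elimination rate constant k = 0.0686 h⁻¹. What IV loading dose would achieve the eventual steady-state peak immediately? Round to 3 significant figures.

234 mg

Accumulation ratio R = 1 / (1 − e^(−kτ)) = 1 / (1 − e^(−0.06860×11.0)) = 1 / (1 − 0.4702) = 1.887
Loading dose = maintenance dose × R = 124 × 1.887 ≈ 234 mg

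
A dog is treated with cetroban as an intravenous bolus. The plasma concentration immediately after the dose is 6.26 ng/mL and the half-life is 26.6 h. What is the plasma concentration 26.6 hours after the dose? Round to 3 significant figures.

k = ln 2 / 26.6 = 0.02606 h⁻¹
26.6 h is 1.000 half-lives, so C = 6.26 × (1/2)^1.000 = 6.26 × 0.5000 ≈ 3.13 ng/mL

3.13 ng/mL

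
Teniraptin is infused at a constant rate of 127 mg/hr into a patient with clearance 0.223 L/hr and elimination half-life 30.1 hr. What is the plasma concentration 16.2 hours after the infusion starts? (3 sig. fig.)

177 mg/L

Css = rate / CL = 127 / 0.223 = 569.5 mg/L
k = ln 2 / 30.1 = 0.02303 hr⁻¹
C(t) = Css (1 − e^(−kt)) = 569.5 × (1 − e^(−0.3731)) = 569.5 × 0.3114 ≈ 177 mg/L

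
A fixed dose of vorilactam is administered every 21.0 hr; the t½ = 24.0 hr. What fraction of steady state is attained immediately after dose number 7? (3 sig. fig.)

0.986

k = ln 2 / 24.0 = 0.02888 hr⁻¹
f_n = 1 − e^(−nkτ) = 1 − e^(−7 × 0.02888 × 21.0) = 1 − e^(−4.246) = 1 − 0.01433 ≈ 0.986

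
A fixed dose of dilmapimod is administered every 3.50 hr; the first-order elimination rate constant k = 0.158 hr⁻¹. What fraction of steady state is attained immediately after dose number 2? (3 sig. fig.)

0.669

f_n = 1 − e^(−nkτ) = 1 − e^(−2 × 0.1580 × 3.50) = 1 − e^(−1.106) = 1 − 0.3309 ≈ 0.669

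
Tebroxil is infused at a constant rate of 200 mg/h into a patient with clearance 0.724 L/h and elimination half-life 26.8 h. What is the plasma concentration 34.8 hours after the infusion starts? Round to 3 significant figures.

Css = rate / CL = 200 / 0.724 = 276.2 mg/L
k = ln 2 / 26.8 = 0.02586 h⁻¹
C(t) = Css (1 − e^(−kt)) = 276.2 × (1 − e^(−0.9001)) = 276.2 × 0.5935 ≈ 164 mg/L

164 mg/L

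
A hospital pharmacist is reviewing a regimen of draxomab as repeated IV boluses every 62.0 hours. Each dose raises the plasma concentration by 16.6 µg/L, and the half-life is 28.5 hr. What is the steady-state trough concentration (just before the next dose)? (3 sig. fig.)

4.72 µg/L

k = ln 2 / 28.5 = 0.02432 hr⁻¹
Fraction remaining after one interval: e^(−kτ) = e^(−0.02432 × 62.0) = 0.2214
R = 1 / (1 − 0.2214) = 1.284
Css,max = 16.6 × 1.284 = 21.32 µg/L
Css,min = Css,max × e^(−kτ) = 21.32 × 0.2214 ≈ 4.72 µg/L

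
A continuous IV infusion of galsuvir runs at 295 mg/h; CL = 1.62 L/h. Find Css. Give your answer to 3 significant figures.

Css = infusion rate / CL = 295 / 1.62 ≈ 182 mg/L

182 mg/L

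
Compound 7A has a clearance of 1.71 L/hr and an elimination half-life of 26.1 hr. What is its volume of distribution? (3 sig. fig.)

k = ln 2 / t½ = ln 2 / 26.1 = 0.02656 hr⁻¹
V = CL / k = 1.71 / 0.02656 ≈ 64.4 L

64.4 L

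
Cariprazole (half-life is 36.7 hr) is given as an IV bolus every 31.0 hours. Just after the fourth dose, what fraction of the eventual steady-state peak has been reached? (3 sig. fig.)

0.904

k = ln 2 / 36.7 = 0.01889 hr⁻¹
f_n = 1 − e^(−nkτ) = 1 − e^(−4 × 0.01889 × 31.0) = 1 − e^(−2.342) = 1 − 0.09614 ≈ 0.904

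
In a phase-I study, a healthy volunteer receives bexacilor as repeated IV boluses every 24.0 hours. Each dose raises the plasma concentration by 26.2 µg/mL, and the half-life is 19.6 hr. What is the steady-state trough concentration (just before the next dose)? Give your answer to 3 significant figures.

k = ln 2 / 19.6 = 0.03536 hr⁻¹
Fraction remaining after one interval: e^(−kτ) = e^(−0.03536 × 24.0) = 0.4279
R = 1 / (1 − 0.4279) = 1.748
Css,max = 26.2 × 1.748 = 45.80 µg/mL
Css,min = Css,max × e^(−kτ) = 45.80 × 0.4279 ≈ 19.6 µg/mL

19.6 µg/mL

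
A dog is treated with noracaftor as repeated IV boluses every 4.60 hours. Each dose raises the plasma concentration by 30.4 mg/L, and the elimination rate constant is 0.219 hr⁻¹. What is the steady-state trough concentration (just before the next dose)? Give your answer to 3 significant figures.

17.5 mg/L

Fraction remaining after one interval: e^(−kτ) = e^(−0.2190 × 4.60) = 0.3652
R = 1 / (1 − 0.3652) = 1.575
Css,max = 30.4 × 1.575 = 47.89 mg/L
Css,min = Css,max × e^(−kτ) = 47.89 × 0.3652 ≈ 17.5 mg/L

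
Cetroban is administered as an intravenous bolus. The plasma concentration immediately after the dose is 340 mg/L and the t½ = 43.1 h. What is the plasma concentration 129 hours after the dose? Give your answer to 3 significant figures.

k = ln 2 / 43.1 = 0.01608 h⁻¹
129 h is 2.993 half-lives, so C = 340 × (1/2)^2.993 = 340 × 0.1256 ≈ 42.7 mg/L

42.7 mg/L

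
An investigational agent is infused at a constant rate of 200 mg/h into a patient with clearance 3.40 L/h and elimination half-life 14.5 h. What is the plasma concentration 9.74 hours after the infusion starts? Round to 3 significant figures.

21.9 mg/L

Css = rate / CL = 200 / 3.40 = 58.82 mg/L
k = ln 2 / 14.5 = 0.04780 h⁻¹
C(t) = Css (1 − e^(−kt)) = 58.82 × (1 − e^(−0.4656)) = 58.82 × 0.3722 ≈ 21.9 mg/L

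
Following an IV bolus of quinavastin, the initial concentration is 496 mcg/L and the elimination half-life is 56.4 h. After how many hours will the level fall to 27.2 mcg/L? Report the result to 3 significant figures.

236 hours

k = ln 2 / 56.4 = 0.01229 h⁻¹
C(t) = C₀ e^(−kt)  ⇒  t = ln(C₀/C) / k
t = ln(496/27.2) / 0.01229 = 2.903 / 0.01229 ≈ 236 hours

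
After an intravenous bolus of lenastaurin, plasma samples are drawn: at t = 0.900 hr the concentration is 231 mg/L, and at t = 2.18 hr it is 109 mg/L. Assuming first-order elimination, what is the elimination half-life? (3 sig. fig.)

k = ln(C₁/C₂) / (t₂ − t₁) = ln(231/109) / (2.18 − 0.900)
  = 0.7511 / 1.280 = 0.5868 hr⁻¹
t½ = ln 2 / k = ln 2 / 0.5868 ≈ 1.18 hours

1.18 hours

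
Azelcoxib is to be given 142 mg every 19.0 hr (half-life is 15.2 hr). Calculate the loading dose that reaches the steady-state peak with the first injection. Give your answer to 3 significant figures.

k = ln 2 / 15.2 = 0.04560 hr⁻¹
Accumulation ratio R = 1 / (1 − e^(−kτ)) = 1 / (1 − e^(−0.04560×19.0)) = 1 / (1 − 0.4204) = 1.725
Loading dose = maintenance dose × R = 142 × 1.725 ≈ 245 mg

245 mg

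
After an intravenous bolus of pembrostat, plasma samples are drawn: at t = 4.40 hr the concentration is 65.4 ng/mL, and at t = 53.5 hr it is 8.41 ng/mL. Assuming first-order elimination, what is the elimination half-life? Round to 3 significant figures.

k = ln(C₁/C₂) / (t₂ − t₁) = ln(65.4/8.41) / (53.5 − 4.40)
  = 2.051 / 49.10 = 0.04177 hr⁻¹
t½ = ln 2 / k = ln 2 / 0.04177 ≈ 16.6 hours

16.6 hours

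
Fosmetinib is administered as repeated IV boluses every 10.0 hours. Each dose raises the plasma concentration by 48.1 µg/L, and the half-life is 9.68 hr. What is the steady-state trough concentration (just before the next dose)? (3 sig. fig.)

46.0 µg/L

k = ln 2 / 9.68 = 0.07161 hr⁻¹
Fraction remaining after one interval: e^(−kτ) = e^(−0.07161 × 10.0) = 0.4887
R = 1 / (1 − 0.4887) = 1.956
Css,max = 48.1 × 1.956 = 94.07 µg/L
Css,min = Css,max × e^(−kτ) = 94.07 × 0.4887 ≈ 46.0 µg/L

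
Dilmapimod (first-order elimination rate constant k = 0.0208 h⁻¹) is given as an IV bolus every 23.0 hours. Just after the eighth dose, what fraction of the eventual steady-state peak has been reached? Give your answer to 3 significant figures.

f_n = 1 − e^(−nkτ) = 1 − e^(−8 × 0.02080 × 23.0) = 1 − e^(−3.827) = 1 − 0.02177 ≈ 0.978

0.978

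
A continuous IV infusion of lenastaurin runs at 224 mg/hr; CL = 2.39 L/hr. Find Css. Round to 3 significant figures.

93.7 µg/mL

Css = infusion rate / CL = 224 / 2.39 ≈ 93.7 µg/mL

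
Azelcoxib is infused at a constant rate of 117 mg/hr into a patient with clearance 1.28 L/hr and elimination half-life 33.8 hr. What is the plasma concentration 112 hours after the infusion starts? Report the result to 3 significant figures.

Css = rate / CL = 117 / 1.28 = 91.41 µg/mL
k = ln 2 / 33.8 = 0.02051 hr⁻¹
C(t) = Css (1 − e^(−kt)) = 91.41 × (1 − e^(−2.297)) = 91.41 × 0.8994 ≈ 82.2 µg/mL

82.2 µg/mL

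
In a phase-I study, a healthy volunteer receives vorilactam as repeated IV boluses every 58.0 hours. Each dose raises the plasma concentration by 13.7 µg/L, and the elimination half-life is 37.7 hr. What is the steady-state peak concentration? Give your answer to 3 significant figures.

k = ln 2 / 37.7 = 0.01839 hr⁻¹
Fraction remaining after one interval: e^(−kτ) = e^(−0.01839 × 58.0) = 0.3443
R = 1 / (1 − 0.3443) = 1.525
Css,max = 13.7 × 1.525 ≈ 20.9 µg/L

20.9 µg/L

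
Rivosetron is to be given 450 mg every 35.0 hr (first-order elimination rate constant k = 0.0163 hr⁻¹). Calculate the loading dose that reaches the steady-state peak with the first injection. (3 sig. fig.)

1040 mg

Accumulation ratio R = 1 / (1 − e^(−kτ)) = 1 / (1 − e^(−0.01630×35.0)) = 1 / (1 − 0.5652) = 2.300
Loading dose = maintenance dose × R = 450 × 2.300 ≈ 1040 mg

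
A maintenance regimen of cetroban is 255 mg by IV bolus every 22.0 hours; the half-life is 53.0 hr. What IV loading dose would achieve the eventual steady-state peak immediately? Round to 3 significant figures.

1020 mg

k = ln 2 / 53.0 = 0.01308 hr⁻¹
Accumulation ratio R = 1 / (1 − e^(−kτ)) = 1 / (1 − e^(−0.01308×22.0)) = 1 / (1 − 0.7500) = 4.000
Loading dose = maintenance dose × R = 255 × 4.000 ≈ 1020 mg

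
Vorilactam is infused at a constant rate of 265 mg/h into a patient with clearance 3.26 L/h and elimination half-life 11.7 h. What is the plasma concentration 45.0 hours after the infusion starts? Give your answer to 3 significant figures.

Css = rate / CL = 265 / 3.26 = 81.29 mg/L
k = ln 2 / 11.7 = 0.05924 h⁻¹
C(t) = Css (1 − e^(−kt)) = 81.29 × (1 − e^(−2.666)) = 81.29 × 0.9305 ≈ 75.6 mg/L

75.6 mg/L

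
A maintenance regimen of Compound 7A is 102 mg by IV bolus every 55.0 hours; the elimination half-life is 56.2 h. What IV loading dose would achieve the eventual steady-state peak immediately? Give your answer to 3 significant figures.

207 mg

k = ln 2 / 56.2 = 0.01233 h⁻¹
Accumulation ratio R = 1 / (1 − e^(−kτ)) = 1 / (1 − e^(−0.01233×55.0)) = 1 / (1 − 0.5075) = 2.030
Loading dose = maintenance dose × R = 102 × 2.030 ≈ 207 mg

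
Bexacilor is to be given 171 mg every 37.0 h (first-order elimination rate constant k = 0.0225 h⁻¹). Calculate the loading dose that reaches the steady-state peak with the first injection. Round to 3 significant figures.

Accumulation ratio R = 1 / (1 − e^(−kτ)) = 1 / (1 − e^(−0.02250×37.0)) = 1 / (1 − 0.4350) = 1.770
Loading dose = maintenance dose × R = 171 × 1.770 ≈ 303 mg

303 mg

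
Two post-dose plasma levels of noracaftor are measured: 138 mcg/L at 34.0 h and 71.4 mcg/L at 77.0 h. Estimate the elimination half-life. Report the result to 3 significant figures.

45.2 hours

k = ln(C₁/C₂) / (t₂ − t₁) = ln(138/71.4) / (77.0 − 34.0)
  = 0.6590 / 43.00 = 0.01532 h⁻¹
t½ = ln 2 / k = ln 2 / 0.01532 ≈ 45.2 hours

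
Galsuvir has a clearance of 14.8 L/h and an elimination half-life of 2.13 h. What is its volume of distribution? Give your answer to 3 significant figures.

45.5 L

k = ln 2 / t½ = ln 2 / 2.13 = 0.3254 h⁻¹
V = CL / k = 14.8 / 0.3254 ≈ 45.5 L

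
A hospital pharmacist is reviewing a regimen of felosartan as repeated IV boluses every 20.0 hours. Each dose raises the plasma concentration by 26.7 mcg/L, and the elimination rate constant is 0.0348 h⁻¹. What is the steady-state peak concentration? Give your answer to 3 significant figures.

Fraction remaining after one interval: e^(−kτ) = e^(−0.03480 × 20.0) = 0.4986
R = 1 / (1 − 0.4986) = 1.994
Css,max = 26.7 × 1.994 ≈ 53.2 mcg/L

53.2 mcg/L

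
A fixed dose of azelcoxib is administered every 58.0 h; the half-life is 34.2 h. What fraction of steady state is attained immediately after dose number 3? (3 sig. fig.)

0.971

k = ln 2 / 34.2 = 0.02027 h⁻¹
f_n = 1 − e^(−nkτ) = 1 − e^(−3 × 0.02027 × 58.0) = 1 − e^(−3.527) = 1 − 0.02941 ≈ 0.971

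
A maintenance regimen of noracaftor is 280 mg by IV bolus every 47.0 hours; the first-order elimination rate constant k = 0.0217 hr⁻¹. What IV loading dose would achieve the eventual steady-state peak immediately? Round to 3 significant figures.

438 mg

Accumulation ratio R = 1 / (1 − e^(−kτ)) = 1 / (1 − e^(−0.02170×47.0)) = 1 / (1 − 0.3606) = 1.564
Loading dose = maintenance dose × R = 280 × 1.564 ≈ 438 mg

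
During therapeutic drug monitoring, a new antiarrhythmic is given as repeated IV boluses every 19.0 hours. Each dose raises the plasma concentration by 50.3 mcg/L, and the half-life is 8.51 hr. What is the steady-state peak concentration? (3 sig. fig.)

63.9 mcg/L

k = ln 2 / 8.51 = 0.08145 hr⁻¹
Fraction remaining after one interval: e^(−kτ) = e^(−0.08145 × 19.0) = 0.2128
R = 1 / (1 − 0.2128) = 1.270
Css,max = 50.3 × 1.270 ≈ 63.9 mcg/L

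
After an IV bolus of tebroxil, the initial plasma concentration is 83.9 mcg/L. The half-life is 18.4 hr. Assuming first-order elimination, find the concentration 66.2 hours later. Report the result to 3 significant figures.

k = ln 2 / 18.4 = 0.03767 hr⁻¹
66.2 hr is 3.598 half-lives, so C = 83.9 × (1/2)^3.598 = 83.9 × 0.08259 ≈ 6.93 mcg/L

6.93 mcg/L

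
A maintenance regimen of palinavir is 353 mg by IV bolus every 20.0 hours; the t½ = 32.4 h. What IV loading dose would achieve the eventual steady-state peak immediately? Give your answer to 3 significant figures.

1010 mg

k = ln 2 / 32.4 = 0.02139 h⁻¹
Accumulation ratio R = 1 / (1 − e^(−kτ)) = 1 / (1 − e^(−0.02139×20.0)) = 1 / (1 − 0.6519) = 2.873
Loading dose = maintenance dose × R = 353 × 2.873 ≈ 1010 mg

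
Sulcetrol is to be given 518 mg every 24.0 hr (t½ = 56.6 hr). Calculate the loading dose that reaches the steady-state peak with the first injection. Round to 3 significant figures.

2030 mg

k = ln 2 / 56.6 = 0.01225 hr⁻¹
Accumulation ratio R = 1 / (1 − e^(−kτ)) = 1 / (1 − e^(−0.01225×24.0)) = 1 / (1 − 0.7453) = 3.927
Loading dose = maintenance dose × R = 518 × 3.927 ≈ 2030 mg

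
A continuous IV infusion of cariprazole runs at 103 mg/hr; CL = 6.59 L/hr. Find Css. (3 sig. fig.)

Css = infusion rate / CL = 103 / 6.59 ≈ 15.6 µg/mL

15.6 µg/mL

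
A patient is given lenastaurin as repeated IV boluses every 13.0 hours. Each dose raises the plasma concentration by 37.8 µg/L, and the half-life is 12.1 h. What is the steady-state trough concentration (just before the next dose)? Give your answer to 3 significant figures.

34.2 µg/L

k = ln 2 / 12.1 = 0.05728 h⁻¹
Fraction remaining after one interval: e^(−kτ) = e^(−0.05728 × 13.0) = 0.4749
R = 1 / (1 − 0.4749) = 1.904
Css,max = 37.8 × 1.904 = 71.98 µg/L
Css,min = Css,max × e^(−kτ) = 71.98 × 0.4749 ≈ 34.2 µg/L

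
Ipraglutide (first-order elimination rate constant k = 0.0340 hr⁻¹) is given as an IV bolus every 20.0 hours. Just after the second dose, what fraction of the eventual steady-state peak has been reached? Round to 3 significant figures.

f_n = 1 − e^(−nkτ) = 1 − e^(−2 × 0.03400 × 20.0) = 1 − e^(−1.360) = 1 − 0.2567 ≈ 0.743

0.743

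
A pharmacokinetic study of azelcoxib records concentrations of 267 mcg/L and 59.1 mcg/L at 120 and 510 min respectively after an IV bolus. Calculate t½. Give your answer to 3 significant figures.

179 minutes

k = ln(C₁/C₂) / (t₂ − t₁) = ln(267/59.1) / (510 − 120)
  = 1.508 / 390.0 = 0.003867 min⁻¹
t½ = ln 2 / k = ln 2 / 0.003867 ≈ 179 minutes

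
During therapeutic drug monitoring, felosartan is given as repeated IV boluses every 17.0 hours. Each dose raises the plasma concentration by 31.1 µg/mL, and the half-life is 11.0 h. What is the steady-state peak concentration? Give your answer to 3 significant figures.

k = ln 2 / 11.0 = 0.06301 h⁻¹
Fraction remaining after one interval: e^(−kτ) = e^(−0.06301 × 17.0) = 0.3426
R = 1 / (1 − 0.3426) = 1.521
Css,max = 31.1 × 1.521 ≈ 47.3 µg/mL

47.3 µg/mL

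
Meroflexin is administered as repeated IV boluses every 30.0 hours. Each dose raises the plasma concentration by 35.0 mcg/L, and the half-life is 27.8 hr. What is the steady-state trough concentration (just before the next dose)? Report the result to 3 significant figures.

31.5 mcg/L

k = ln 2 / 27.8 = 0.02493 hr⁻¹
Fraction remaining after one interval: e^(−kτ) = e^(−0.02493 × 30.0) = 0.4733
R = 1 / (1 − 0.4733) = 1.899
Css,max = 35.0 × 1.899 = 66.45 mcg/L
Css,min = Css,max × e^(−kτ) = 66.45 × 0.4733 ≈ 31.5 mcg/L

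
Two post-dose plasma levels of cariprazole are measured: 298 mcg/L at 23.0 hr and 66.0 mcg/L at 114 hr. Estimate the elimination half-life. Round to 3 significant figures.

41.8 hours

k = ln(C₁/C₂) / (t₂ − t₁) = ln(298/66.0) / (114 − 23.0)
  = 1.507 / 91.00 = 0.01657 hr⁻¹
t½ = ln 2 / k = ln 2 / 0.01657 ≈ 41.8 hours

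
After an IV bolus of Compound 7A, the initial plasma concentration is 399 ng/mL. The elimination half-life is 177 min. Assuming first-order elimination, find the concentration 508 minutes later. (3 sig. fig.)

k = ln 2 / 177 = 0.003916 min⁻¹
508 min is 2.870 half-lives, so C = 399 × (1/2)^2.870 = 399 × 0.1368 ≈ 54.6 ng/mL

54.6 ng/mL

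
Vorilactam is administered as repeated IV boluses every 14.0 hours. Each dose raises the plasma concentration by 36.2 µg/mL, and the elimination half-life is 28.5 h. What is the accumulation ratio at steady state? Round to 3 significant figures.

k = ln 2 / 28.5 = 0.02432 h⁻¹
Fraction remaining after one interval: e^(−kτ) = e^(−0.02432 × 14.0) = 0.7114
R = 1 / (1 − 0.7114) = 1 / 0.2886 ≈ 3.47

3.47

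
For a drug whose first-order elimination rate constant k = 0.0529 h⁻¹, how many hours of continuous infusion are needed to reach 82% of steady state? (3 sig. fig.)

f = 1 − e^(−kt)  ⇒  t = −ln(1 − f) / k
t = −ln(1 − 0.82) / 0.05290 = 1.715 / 0.05290 ≈ 32.4 hours

32.4 hours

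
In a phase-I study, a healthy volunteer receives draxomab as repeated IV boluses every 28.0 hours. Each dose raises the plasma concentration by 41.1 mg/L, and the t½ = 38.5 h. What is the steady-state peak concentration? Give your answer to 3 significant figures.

104 mg/L

k = ln 2 / 38.5 = 0.01800 h⁻¹
Fraction remaining after one interval: e^(−kτ) = e^(−0.01800 × 28.0) = 0.6040
R = 1 / (1 − 0.6040) = 2.526
Css,max = 41.1 × 2.526 ≈ 104 mg/L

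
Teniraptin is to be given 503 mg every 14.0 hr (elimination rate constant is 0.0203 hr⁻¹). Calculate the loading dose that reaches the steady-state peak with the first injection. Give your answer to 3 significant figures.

Accumulation ratio R = 1 / (1 − e^(−kτ)) = 1 / (1 − e^(−0.02030×14.0)) = 1 / (1 − 0.7526) = 4.042
Loading dose = maintenance dose × R = 503 × 4.042 ≈ 2030 mg

2030 mg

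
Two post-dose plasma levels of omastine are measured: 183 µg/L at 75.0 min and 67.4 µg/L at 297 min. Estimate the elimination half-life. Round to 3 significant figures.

k = ln(C₁/C₂) / (t₂ − t₁) = ln(183/67.4) / (297 − 75.0)
  = 0.9988 / 222.0 = 0.004499 min⁻¹
t½ = ln 2 / k = ln 2 / 0.004499 ≈ 154 minutes

154 minutes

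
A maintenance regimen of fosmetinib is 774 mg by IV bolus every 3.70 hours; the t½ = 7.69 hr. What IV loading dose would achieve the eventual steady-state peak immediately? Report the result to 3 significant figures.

2730 mg

k = ln 2 / 7.69 = 0.09014 hr⁻¹
Accumulation ratio R = 1 / (1 − e^(−kτ)) = 1 / (1 − e^(−0.09014×3.70)) = 1 / (1 − 0.7164) = 3.526
Loading dose = maintenance dose × R = 774 × 3.526 ≈ 2730 mg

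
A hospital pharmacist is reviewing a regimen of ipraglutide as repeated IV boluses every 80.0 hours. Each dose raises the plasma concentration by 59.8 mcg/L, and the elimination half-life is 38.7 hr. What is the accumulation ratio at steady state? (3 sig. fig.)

k = ln 2 / 38.7 = 0.01791 hr⁻¹
Fraction remaining after one interval: e^(−kτ) = e^(−0.01791 × 80.0) = 0.2386
R = 1 / (1 − 0.2386) = 1 / 0.7614 ≈ 1.31

1.31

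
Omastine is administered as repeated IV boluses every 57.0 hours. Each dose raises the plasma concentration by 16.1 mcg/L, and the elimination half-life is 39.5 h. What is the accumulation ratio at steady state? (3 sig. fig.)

k = ln 2 / 39.5 = 0.01755 h⁻¹
Fraction remaining after one interval: e^(−kτ) = e^(−0.01755 × 57.0) = 0.3678
R = 1 / (1 − 0.3678) = 1 / 0.6322 ≈ 1.58

1.58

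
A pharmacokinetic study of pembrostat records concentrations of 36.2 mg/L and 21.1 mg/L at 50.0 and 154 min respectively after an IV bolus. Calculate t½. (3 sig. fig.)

134 minutes

k = ln(C₁/C₂) / (t₂ − t₁) = ln(36.2/21.1) / (154 − 50.0)
  = 0.5398 / 104.0 = 0.005190 min⁻¹
t½ = ln 2 / k = ln 2 / 0.005190 ≈ 134 minutes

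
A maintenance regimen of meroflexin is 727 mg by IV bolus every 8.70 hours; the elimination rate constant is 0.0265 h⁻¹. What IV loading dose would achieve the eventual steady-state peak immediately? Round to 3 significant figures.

3530 mg

Accumulation ratio R = 1 / (1 − e^(−kτ)) = 1 / (1 − e^(−0.02650×8.70)) = 1 / (1 − 0.7941) = 4.857
Loading dose = maintenance dose × R = 727 × 4.857 ≈ 3530 mg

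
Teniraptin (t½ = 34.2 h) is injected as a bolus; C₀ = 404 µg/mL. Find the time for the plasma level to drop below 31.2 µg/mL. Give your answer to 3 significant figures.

k = ln 2 / 34.2 = 0.02027 h⁻¹
C(t) = C₀ e^(−kt)  ⇒  t = ln(C₀/C) / k
t = ln(404/31.2) / 0.02027 = 2.561 / 0.02027 ≈ 126 hours

126 hours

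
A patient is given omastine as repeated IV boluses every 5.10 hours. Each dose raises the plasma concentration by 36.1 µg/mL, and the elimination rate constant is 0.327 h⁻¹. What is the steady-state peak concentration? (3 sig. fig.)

44.5 µg/mL

Fraction remaining after one interval: e^(−kτ) = e^(−0.3270 × 5.10) = 0.1887
R = 1 / (1 − 0.1887) = 1.233
Css,max = 36.1 × 1.233 ≈ 44.5 µg/mL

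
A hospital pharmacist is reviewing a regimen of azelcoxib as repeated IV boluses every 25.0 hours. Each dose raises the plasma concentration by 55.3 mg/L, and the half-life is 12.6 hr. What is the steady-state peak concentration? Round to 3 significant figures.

74.0 mg/L

k = ln 2 / 12.6 = 0.05501 hr⁻¹
Fraction remaining after one interval: e^(−kτ) = e^(−0.05501 × 25.0) = 0.2528
R = 1 / (1 − 0.2528) = 1.338
Css,max = 55.3 × 1.338 ≈ 74.0 mg/L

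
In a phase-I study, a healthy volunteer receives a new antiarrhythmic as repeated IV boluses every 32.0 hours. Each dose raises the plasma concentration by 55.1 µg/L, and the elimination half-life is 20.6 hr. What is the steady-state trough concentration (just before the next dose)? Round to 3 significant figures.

k = ln 2 / 20.6 = 0.03365 hr⁻¹
Fraction remaining after one interval: e^(−kτ) = e^(−0.03365 × 32.0) = 0.3407
R = 1 / (1 − 0.3407) = 1.517
Css,max = 55.1 × 1.517 = 83.57 µg/L
Css,min = Css,max × e^(−kτ) = 83.57 × 0.3407 ≈ 28.5 µg/L

28.5 µg/L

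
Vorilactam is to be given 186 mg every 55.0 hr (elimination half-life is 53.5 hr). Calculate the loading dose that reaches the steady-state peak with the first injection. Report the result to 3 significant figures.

k = ln 2 / 53.5 = 0.01296 hr⁻¹
Accumulation ratio R = 1 / (1 − e^(−kτ)) = 1 / (1 − e^(−0.01296×55.0)) = 1 / (1 − 0.4904) = 1.962
Loading dose = maintenance dose × R = 186 × 1.962 ≈ 365 mg

365 mg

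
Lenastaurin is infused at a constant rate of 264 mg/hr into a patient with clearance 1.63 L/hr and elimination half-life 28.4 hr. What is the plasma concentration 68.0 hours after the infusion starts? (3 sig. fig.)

131 mg/L

Css = rate / CL = 264 / 1.63 = 162.0 mg/L
k = ln 2 / 28.4 = 0.02441 hr⁻¹
C(t) = Css (1 − e^(−kt)) = 162.0 × (1 − e^(−1.660)) = 162.0 × 0.8098 ≈ 131 mg/L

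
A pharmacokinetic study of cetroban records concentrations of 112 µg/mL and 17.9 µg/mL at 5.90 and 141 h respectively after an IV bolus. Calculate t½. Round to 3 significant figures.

k = ln(C₁/C₂) / (t₂ − t₁) = ln(112/17.9) / (141 − 5.90)
  = 1.834 / 135.1 = 0.01357 h⁻¹
t½ = ln 2 / k = ln 2 / 0.01357 ≈ 51.1 hours

51.1 hours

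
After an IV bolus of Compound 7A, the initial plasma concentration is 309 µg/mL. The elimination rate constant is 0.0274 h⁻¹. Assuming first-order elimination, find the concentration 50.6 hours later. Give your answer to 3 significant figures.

C(t) = C₀ e^(−kt) = 309 × e^(−0.02740 × 50.6) = 309 × e^(−1.386) = 309 × 0.2500 ≈ 77.2 µg/mL

77.2 µg/mL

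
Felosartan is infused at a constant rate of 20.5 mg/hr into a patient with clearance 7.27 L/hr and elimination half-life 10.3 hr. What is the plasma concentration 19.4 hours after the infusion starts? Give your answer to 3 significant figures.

2.06 mg/L

Css = rate / CL = 20.5 / 7.27 = 2.820 mg/L
k = ln 2 / 10.3 = 0.06730 hr⁻¹
C(t) = Css (1 − e^(−kt)) = 2.820 × (1 − e^(−1.306)) = 2.820 × 0.7290 ≈ 2.06 mg/L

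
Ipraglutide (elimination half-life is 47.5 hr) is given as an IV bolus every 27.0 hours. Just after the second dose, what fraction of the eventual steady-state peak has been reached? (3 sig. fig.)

k = ln 2 / 47.5 = 0.01459 hr⁻¹
f_n = 1 − e^(−nkτ) = 1 − e^(−2 × 0.01459 × 27.0) = 1 − e^(−0.7880) = 1 − 0.4548 ≈ 0.545

0.545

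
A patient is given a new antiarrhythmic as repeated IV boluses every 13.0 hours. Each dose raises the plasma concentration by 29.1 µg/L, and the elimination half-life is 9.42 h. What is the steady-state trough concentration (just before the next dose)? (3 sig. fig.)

k = ln 2 / 9.42 = 0.07358 h⁻¹
Fraction remaining after one interval: e^(−kτ) = e^(−0.07358 × 13.0) = 0.3842
R = 1 / (1 − 0.3842) = 1.624
Css,max = 29.1 × 1.624 = 47.26 µg/L
Css,min = Css,max × e^(−kτ) = 47.26 × 0.3842 ≈ 18.2 µg/L

18.2 µg/L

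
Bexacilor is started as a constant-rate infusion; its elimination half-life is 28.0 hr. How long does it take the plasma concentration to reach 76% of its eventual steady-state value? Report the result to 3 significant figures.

57.6 hours

k = ln 2 / 28.0 = 0.02476 hr⁻¹
f = 1 − e^(−kt)  ⇒  t = −ln(1 − f) / k
t = −ln(1 − 0.76) / 0.02476 = 1.427 / 0.02476 ≈ 57.6 hours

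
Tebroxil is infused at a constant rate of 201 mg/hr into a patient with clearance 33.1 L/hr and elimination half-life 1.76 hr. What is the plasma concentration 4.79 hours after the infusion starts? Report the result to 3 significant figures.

Css = rate / CL = 201 / 33.1 = 6.073 mg/L
k = ln 2 / 1.76 = 0.3938 hr⁻¹
C(t) = Css (1 − e^(−kt)) = 6.073 × (1 − e^(−1.886)) = 6.073 × 0.8484 ≈ 5.15 mg/L

5.15 mg/L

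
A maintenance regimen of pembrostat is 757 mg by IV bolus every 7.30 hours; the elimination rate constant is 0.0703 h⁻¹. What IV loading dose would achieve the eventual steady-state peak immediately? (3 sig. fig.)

Accumulation ratio R = 1 / (1 − e^(−kτ)) = 1 / (1 − e^(−0.07030×7.30)) = 1 / (1 − 0.5986) = 2.491
Loading dose = maintenance dose × R = 757 × 2.491 ≈ 1890 mg

1890 mg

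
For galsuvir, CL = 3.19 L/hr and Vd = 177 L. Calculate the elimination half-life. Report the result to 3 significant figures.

k = CL / V = 3.19 / 177 = 0.01802 hr⁻¹
t½ = ln 2 / k = ln 2 / 0.01802 ≈ 38.5 hours

38.5 hours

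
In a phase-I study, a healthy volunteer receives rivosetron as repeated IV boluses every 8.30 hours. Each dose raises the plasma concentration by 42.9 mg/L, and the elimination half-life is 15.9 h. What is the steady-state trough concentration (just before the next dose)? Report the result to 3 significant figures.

98.4 mg/L

k = ln 2 / 15.9 = 0.04359 h⁻¹
Fraction remaining after one interval: e^(−kτ) = e^(−0.04359 × 8.30) = 0.6964
R = 1 / (1 − 0.6964) = 3.294
Css,max = 42.9 × 3.294 = 141.3 mg/L
Css,min = Css,max × e^(−kτ) = 141.3 × 0.6964 ≈ 98.4 mg/L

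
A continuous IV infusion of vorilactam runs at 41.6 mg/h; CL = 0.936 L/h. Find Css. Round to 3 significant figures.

Css = infusion rate / CL = 41.6 / 0.936 ≈ 44.4 µg/mL

44.4 µg/mL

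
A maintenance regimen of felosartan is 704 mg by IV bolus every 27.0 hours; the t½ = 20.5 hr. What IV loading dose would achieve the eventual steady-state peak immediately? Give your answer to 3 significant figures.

1180 mg

k = ln 2 / 20.5 = 0.03381 hr⁻¹
Accumulation ratio R = 1 / (1 − e^(−kτ)) = 1 / (1 − e^(−0.03381×27.0)) = 1 / (1 − 0.4013) = 1.670
Loading dose = maintenance dose × R = 704 × 1.670 ≈ 1180 mg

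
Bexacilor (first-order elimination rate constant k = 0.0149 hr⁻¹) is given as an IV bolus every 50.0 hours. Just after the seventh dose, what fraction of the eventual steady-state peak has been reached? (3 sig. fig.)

0.995

f_n = 1 − e^(−nkτ) = 1 − e^(−7 × 0.01490 × 50.0) = 1 − e^(−5.215) = 1 − 0.005434 ≈ 0.995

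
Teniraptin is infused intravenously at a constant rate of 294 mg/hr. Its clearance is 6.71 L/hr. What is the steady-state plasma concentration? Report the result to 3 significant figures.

Css = infusion rate / CL = 294 / 6.71 ≈ 43.8 µg/mL

43.8 µg/mL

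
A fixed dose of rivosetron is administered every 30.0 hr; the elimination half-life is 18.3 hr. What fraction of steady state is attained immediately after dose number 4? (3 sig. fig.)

0.989

k = ln 2 / 18.3 = 0.03788 hr⁻¹
f_n = 1 − e^(−nkτ) = 1 − e^(−4 × 0.03788 × 30.0) = 1 − e^(−4.545) = 1 − 0.01062 ≈ 0.989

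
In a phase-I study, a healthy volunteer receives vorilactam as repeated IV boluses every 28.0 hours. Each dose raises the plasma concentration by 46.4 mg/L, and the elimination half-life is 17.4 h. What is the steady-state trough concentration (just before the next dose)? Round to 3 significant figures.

k = ln 2 / 17.4 = 0.03984 h⁻¹
Fraction remaining after one interval: e^(−kτ) = e^(−0.03984 × 28.0) = 0.3278
R = 1 / (1 − 0.3278) = 1.488
Css,max = 46.4 × 1.488 = 69.03 mg/L
Css,min = Css,max × e^(−kτ) = 69.03 × 0.3278 ≈ 22.6 mg/L

22.6 mg/L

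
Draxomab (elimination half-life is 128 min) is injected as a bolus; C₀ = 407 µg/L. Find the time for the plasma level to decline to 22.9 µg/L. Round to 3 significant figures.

k = ln 2 / 128 = 0.005415 min⁻¹
C(t) = C₀ e^(−kt)  ⇒  t = ln(C₀/C) / k
t = ln(407/22.9) / 0.005415 = 2.878 / 0.005415 ≈ 531 minutes

531 minutes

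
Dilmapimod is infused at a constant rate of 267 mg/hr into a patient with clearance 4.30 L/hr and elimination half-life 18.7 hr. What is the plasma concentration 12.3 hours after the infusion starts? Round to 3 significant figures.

Css = rate / CL = 267 / 4.30 = 62.09 mg/L
k = ln 2 / 18.7 = 0.03707 hr⁻¹
C(t) = Css (1 − e^(−kt)) = 62.09 × (1 − e^(−0.4559)) = 62.09 × 0.3661 ≈ 22.7 mg/L

22.7 mg/L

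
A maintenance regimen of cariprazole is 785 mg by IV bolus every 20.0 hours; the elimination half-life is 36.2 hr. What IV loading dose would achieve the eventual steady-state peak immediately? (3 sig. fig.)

k = ln 2 / 36.2 = 0.01915 hr⁻¹
Accumulation ratio R = 1 / (1 − e^(−kτ)) = 1 / (1 − e^(−0.01915×20.0)) = 1 / (1 − 0.6818) = 3.143
Loading dose = maintenance dose × R = 785 × 3.143 ≈ 2470 mg

2470 mg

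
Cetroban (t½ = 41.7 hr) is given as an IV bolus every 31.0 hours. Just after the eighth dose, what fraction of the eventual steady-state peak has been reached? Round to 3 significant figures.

k = ln 2 / 41.7 = 0.01662 hr⁻¹
f_n = 1 − e^(−nkτ) = 1 − e^(−8 × 0.01662 × 31.0) = 1 − e^(−4.122) = 1 − 0.01621 ≈ 0.984

0.984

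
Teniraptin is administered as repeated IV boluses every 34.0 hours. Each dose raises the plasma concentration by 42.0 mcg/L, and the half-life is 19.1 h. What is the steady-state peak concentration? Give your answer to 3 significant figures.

k = ln 2 / 19.1 = 0.03629 h⁻¹
Fraction remaining after one interval: e^(−kτ) = e^(−0.03629 × 34.0) = 0.2912
R = 1 / (1 − 0.2912) = 1.411
Css,max = 42.0 × 1.411 ≈ 59.3 mcg/L

59.3 mcg/L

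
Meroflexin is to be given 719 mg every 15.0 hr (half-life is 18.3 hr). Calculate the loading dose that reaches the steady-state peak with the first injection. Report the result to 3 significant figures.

1660 mg

k = ln 2 / 18.3 = 0.03788 hr⁻¹
Accumulation ratio R = 1 / (1 − e^(−kτ)) = 1 / (1 − e^(−0.03788×15.0)) = 1 / (1 − 0.5666) = 2.307
Loading dose = maintenance dose × R = 719 × 2.307 ≈ 1660 mg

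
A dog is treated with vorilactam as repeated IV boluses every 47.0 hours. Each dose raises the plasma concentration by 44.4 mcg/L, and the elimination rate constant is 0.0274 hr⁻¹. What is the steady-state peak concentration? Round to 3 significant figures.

61.3 mcg/L

Fraction remaining after one interval: e^(−kτ) = e^(−0.02740 × 47.0) = 0.2759
R = 1 / (1 − 0.2759) = 1.381
Css,max = 44.4 × 1.381 ≈ 61.3 mcg/L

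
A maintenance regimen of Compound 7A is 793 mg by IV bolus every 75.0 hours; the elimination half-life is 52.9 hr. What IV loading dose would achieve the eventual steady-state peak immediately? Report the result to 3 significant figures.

k = ln 2 / 52.9 = 0.01310 hr⁻¹
Accumulation ratio R = 1 / (1 − e^(−kτ)) = 1 / (1 − e^(−0.01310×75.0)) = 1 / (1 − 0.3743) = 1.598
Loading dose = maintenance dose × R = 793 × 1.598 ≈ 1270 mg

1270 mg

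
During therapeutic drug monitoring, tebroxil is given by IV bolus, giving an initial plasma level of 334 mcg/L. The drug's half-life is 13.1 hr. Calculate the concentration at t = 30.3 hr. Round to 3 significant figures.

k = ln 2 / 13.1 = 0.05291 hr⁻¹
30.3 hr is 2.313 half-lives, so C = 334 × (1/2)^2.313 = 334 × 0.2012 ≈ 67.2 mcg/L

67.2 mcg/L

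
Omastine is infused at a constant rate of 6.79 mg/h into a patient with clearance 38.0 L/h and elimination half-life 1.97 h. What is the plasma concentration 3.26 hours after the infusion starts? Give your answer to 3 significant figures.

Css = rate / CL = 6.79 / 38.0 = 0.1787 µg/mL
k = ln 2 / 1.97 = 0.3519 h⁻¹
C(t) = Css (1 − e^(−kt)) = 0.1787 × (1 − e^(−1.147)) = 0.1787 × 0.6824 ≈ 0.122 µg/mL

0.122 µg/mL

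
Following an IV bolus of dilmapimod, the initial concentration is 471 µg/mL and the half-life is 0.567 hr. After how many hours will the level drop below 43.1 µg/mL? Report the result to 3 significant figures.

k = ln 2 / 0.567 = 1.222 hr⁻¹
C(t) = C₀ e^(−kt)  ⇒  t = ln(C₀/C) / k
t = ln(471/43.1) / 1.222 = 2.391 / 1.222 ≈ 1.96 hours

1.96 hours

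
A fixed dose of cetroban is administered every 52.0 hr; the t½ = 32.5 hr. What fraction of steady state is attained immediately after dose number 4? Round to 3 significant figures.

k = ln 2 / 32.5 = 0.02133 hr⁻¹
f_n = 1 − e^(−nkτ) = 1 − e^(−4 × 0.02133 × 52.0) = 1 − e^(−4.436) = 1 − 0.01184 ≈ 0.988

0.988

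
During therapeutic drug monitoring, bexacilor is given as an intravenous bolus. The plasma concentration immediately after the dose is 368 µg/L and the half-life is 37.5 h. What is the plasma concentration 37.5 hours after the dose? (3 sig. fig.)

184 µg/L

k = ln 2 / 37.5 = 0.01848 h⁻¹
37.5 h is 1.000 half-lives, so C = 368 × (1/2)^1.000 = 368 × 0.5000 ≈ 184 µg/L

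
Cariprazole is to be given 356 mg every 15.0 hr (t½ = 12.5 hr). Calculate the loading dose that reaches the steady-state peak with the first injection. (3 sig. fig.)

k = ln 2 / 12.5 = 0.05545 hr⁻¹
Accumulation ratio R = 1 / (1 − e^(−kτ)) = 1 / (1 − e^(−0.05545×15.0)) = 1 / (1 − 0.4353) = 1.771
Loading dose = maintenance dose × R = 356 × 1.771 ≈ 630 mg

630 mg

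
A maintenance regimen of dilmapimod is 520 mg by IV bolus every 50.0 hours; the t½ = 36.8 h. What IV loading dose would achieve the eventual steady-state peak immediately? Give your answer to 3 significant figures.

k = ln 2 / 36.8 = 0.01884 h⁻¹
Accumulation ratio R = 1 / (1 − e^(−kτ)) = 1 / (1 − e^(−0.01884×50.0)) = 1 / (1 − 0.3899) = 1.639
Loading dose = maintenance dose × R = 520 × 1.639 ≈ 852 mg

852 mg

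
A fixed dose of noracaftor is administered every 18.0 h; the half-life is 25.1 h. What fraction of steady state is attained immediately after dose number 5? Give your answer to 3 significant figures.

k = ln 2 / 25.1 = 0.02762 h⁻¹
f_n = 1 − e^(−nkτ) = 1 − e^(−5 × 0.02762 × 18.0) = 1 − e^(−2.485) = 1 − 0.08329 ≈ 0.917

0.917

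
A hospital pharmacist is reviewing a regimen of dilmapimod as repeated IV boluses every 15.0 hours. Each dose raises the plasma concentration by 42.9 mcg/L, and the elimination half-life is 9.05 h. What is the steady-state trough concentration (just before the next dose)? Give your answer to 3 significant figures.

k = ln 2 / 9.05 = 0.07659 h⁻¹
Fraction remaining after one interval: e^(−kτ) = e^(−0.07659 × 15.0) = 0.3170
R = 1 / (1 − 0.3170) = 1.464
Css,max = 42.9 × 1.464 = 62.81 mcg/L
Css,min = Css,max × e^(−kτ) = 62.81 × 0.3170 ≈ 19.9 mcg/L

19.9 mcg/L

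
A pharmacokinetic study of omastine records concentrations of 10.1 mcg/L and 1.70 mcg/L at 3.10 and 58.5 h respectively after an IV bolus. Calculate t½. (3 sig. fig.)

k = ln(C₁/C₂) / (t₂ − t₁) = ln(10.1/1.70) / (58.5 − 3.10)
  = 1.782 / 55.40 = 0.03216 h⁻¹
t½ = ln 2 / k = ln 2 / 0.03216 ≈ 21.6 hours

21.6 hours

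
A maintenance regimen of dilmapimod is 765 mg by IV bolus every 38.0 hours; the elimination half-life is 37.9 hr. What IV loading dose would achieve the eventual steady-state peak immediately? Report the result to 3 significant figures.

k = ln 2 / 37.9 = 0.01829 hr⁻¹
Accumulation ratio R = 1 / (1 − e^(−kτ)) = 1 / (1 − e^(−0.01829×38.0)) = 1 / (1 − 0.4991) = 1.996
Loading dose = maintenance dose × R = 765 × 1.996 ≈ 1530 mg

1530 mg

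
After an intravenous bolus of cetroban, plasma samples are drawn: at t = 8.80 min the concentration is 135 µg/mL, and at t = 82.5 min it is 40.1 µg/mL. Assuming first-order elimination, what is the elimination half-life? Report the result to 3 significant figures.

42.1 minutes

k = ln(C₁/C₂) / (t₂ − t₁) = ln(135/40.1) / (82.5 − 8.80)
  = 1.214 / 73.70 = 0.01647 min⁻¹
t½ = ln 2 / k = ln 2 / 0.01647 ≈ 42.1 minutes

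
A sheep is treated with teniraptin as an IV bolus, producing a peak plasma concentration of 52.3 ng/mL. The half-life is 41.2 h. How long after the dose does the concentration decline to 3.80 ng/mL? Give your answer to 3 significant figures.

156 hours

k = ln 2 / 41.2 = 0.01682 h⁻¹
C(t) = C₀ e^(−kt)  ⇒  t = ln(C₀/C) / k
t = ln(52.3/3.80) / 0.01682 = 2.622 / 0.01682 ≈ 156 hours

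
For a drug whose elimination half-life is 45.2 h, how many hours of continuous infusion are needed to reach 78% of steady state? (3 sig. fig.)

k = ln 2 / 45.2 = 0.01534 h⁻¹
f = 1 − e^(−kt)  ⇒  t = −ln(1 − f) / k
t = −ln(1 − 0.78) / 0.01534 = 1.514 / 0.01534 ≈ 98.7 hours

98.7 hours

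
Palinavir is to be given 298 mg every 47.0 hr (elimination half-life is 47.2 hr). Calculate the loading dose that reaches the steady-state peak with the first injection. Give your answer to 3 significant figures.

598 mg

k = ln 2 / 47.2 = 0.01469 hr⁻¹
Accumulation ratio R = 1 / (1 − e^(−kτ)) = 1 / (1 − e^(−0.01469×47.0)) = 1 / (1 − 0.5015) = 2.006
Loading dose = maintenance dose × R = 298 × 2.006 ≈ 598 mg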